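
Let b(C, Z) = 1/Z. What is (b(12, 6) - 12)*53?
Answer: -3763/6 ≈ -627.17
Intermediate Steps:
(b(12, 6) - 12)*53 = (1/6 - 12)*53 = (⅙ - 12)*53 = -71/6*53 = -3763/6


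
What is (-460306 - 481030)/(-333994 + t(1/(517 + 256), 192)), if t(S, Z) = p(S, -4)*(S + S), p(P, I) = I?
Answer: 33075124/11735335 ≈ 2.8184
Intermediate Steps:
t(S, Z) = -8*S (t(S, Z) = -4*(S + S) = -8*S)
(-460306 - 481030)/(-333994 + t(1/(517 + 256), 192)) = (-460306 - 481030)/(-333994 - 8/(517 + 256)) = -941336/(-333994 - 8/773) = -941336/(-258177370/773) = -941336*(-773/258177370) = 33075124/11735335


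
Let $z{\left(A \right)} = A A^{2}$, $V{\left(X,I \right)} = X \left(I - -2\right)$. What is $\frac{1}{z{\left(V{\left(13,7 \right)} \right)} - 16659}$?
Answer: $\frac{1}{1584954} \approx 6.3093 \cdot 10^{-7}$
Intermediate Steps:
$V{\left(X,I \right)} = X \left(2 + I\right)$ ($V{\left(X,I \right)} = X \left(I + 2\right) = X \left(2 + I\right)$)
$z{\left(A \right)} = A^{3}$
$\frac{1}{z{\left(V{\left(13,7 \right)} \right)} - 16659} = \frac{1}{\left(13 \left(2 + 7\right)\right)^{3} - 16659} = \frac{1}{\left(13 \cdot 9\right)^{3} - 16659} = \frac{1}{117^{3} - 16659} = \frac{1}{1601613 - 16659} = \frac{1}{1584954}$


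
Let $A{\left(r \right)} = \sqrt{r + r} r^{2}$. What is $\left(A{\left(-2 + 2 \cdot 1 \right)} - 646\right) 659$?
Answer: $-425714$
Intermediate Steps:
$A{\left(r \right)} = \sqrt{2} r^{\frac{5}{2}}$ ($A{\left(r \right)} = \sqrt{2 r} r^{2} = \sqrt{2} \sqrt{r} r^{2} = \sqrt{2} r^{\frac{5}{2}}$)
$\left(A{\left(-2 + 2 \cdot 1 \right)} - 646\right) 659 = \left(\sqrt{2} \left(-2 + 2 \cdot 1\right)^{\frac{5}{2}} - 646\right) 659 = \left(\sqrt{2} \left(-2 + 2\right)^{\frac{5}{2}} - 646\right) 659 = \left(\sqrt{2} \cdot 0^{\frac{5}{2}} - 646\right) 659 = \left(\sqrt{2} \cdot 0 - 646\right) 659 = \left(0 - 646\right) 659 = \left(-646\right) 659 = -425714$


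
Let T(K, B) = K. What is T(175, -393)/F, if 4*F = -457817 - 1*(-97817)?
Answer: -7/3600 ≈ -0.0019444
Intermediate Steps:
F = -90000 (F = (-457817 - 1*(-97817))/4 = (-457817 + 97817)/4 = (¼)*(-360000) = -90000)
T(175, -393)/F = 175/(-90000) = 175*(-1/90000) = -7/3600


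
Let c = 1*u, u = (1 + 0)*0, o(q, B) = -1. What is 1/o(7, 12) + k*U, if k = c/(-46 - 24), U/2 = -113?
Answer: -1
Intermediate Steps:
u = 0 (u = 1*0 = 0)
c = 0 (c = 1*0 = 0)
U = -226 (U = 2*(-113) = -226)
k = 0 (k = 0/(-46 - 24) = 0/(-70) = 0*(-1/70) = 0)
1/o(7, 12) + k*U = 1/(-1) + 0*(-226) = -1 + 0 = -1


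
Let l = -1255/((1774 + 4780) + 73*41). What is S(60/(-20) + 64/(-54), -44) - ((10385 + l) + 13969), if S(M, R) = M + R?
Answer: -6290092988/257769 ≈ -24402.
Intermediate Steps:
l = -1255/9547 (l = -1255/(6554 + 2993) = -1255/9547 ≈ -0.13145)
S(60/(-20) + 64/(-54), -44) - ((10385 + l) + 13969) = ((60/(-20) + 64/(-54)) - 44) - ((10385 - 1255/9547) + 13969) = ((60*(-1/20) + 64*(-1/54)) - 44) - (99144340/9547 + 13969) = ((-3 - 32/27) - 44) - 1*232506383/9547 = (-113/27 - 44) - 232506383/9547 = -1301/27 - 232506383/9547 = -6290092988/257769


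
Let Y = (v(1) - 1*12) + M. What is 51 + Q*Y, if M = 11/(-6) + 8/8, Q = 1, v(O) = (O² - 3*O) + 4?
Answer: 241/6 ≈ 40.167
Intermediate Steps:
v(O) = 4 + O² - 3*O
M = -⅚ (M = 11*(-⅙) + 8*(⅛) = -11/6 + 1 = -⅚ ≈ -0.83333)
Y = -65/6 (Y = ((4 + 1² - 3*1) - 1*12) - ⅚ = ((4 + 1 - 3) - 12) - ⅚ = (2 - 12) - ⅚ = -10 - ⅚ = -65/6 ≈ -10.833)
51 + Q*Y = 51 + 1*(-65/6) = 51 - 65/6 = 241/6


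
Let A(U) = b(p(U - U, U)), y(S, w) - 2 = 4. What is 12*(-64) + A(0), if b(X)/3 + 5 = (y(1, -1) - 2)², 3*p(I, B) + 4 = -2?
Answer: -735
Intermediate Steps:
y(S, w) = 6 (y(S, w) = 2 + 4 = 6)
p(I, B) = -2 (p(I, B) = -4/3 + (⅓)*(-2) = -4/3 - ⅔ = -2)
b(X) = 33 (b(X) = -15 + 3*(6 - 2)² = -15 + 3*4² = -15 + 3*16 = -15 + 48 = 33)
A(U) = 33
12*(-64) + A(0) = 12*(-64) + 33 = -768 + 33 = -735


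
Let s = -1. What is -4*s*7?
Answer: 28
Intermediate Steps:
-4*s*7 = -4*(-1)*7 = 4*7 = 28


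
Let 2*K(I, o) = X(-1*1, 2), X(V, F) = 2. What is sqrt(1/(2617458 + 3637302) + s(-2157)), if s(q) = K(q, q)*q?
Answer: I*sqrt(21096550716547110)/3127380 ≈ 46.444*I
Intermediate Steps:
K(I, o) = 1 (K(I, o) = (1/2)*2 = 1)
s(q) = q (s(q) = 1*q = q)
sqrt(1/(2617458 + 3637302) + s(-2157)) = sqrt(1/(2617458 + 3637302) - 2157) = sqrt(1/6254760 - 2157) = sqrt(-13491517319/6254760) = I*sqrt(21096550716547110)/3127380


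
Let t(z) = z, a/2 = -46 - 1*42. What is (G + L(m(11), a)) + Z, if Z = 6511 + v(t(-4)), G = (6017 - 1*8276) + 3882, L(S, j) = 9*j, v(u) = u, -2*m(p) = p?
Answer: 6546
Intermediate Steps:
m(p) = -p/2
a = -176 (a = 2*(-46 - 1*42) = 2*(-46 - 42) = 2*(-88) = -176)
G = 1623 (G = (6017 - 8276) + 3882 = -2259 + 3882 = 1623)
Z = 6507 (Z = 6511 - 4 = 6507)
(G + L(m(11), a)) + Z = (1623 + 9*(-176)) + 6507 = (1623 - 1584) + 6507 = 39 + 6507 = 6546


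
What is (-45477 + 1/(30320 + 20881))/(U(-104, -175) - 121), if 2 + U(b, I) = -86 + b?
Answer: 2328467876/16025913 ≈ 145.29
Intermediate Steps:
U(b, I) = -88 + b (U(b, I) = -2 + (-86 + b) = -88 + b)
(-45477 + 1/(30320 + 20881))/(U(-104, -175) - 121) = (-45477 + 1/(30320 + 20881))/((-88 - 104) - 121) = (-45477 + 1/51201)/(-192 - 121) = (-45477 + 1/51201)/(-313) = -2328467876/51201*(-1/313) = 2328467876/16025913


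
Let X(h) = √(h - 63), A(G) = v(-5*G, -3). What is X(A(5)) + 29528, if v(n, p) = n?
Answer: 29528 + 2*I*√22 ≈ 29528.0 + 9.3808*I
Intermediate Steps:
A(G) = -5*G
X(h) = √(-63 + h)
X(A(5)) + 29528 = √(-63 - 5*5) + 29528 = √(-63 - 25) + 29528 = √(-88) + 29528 = 2*I*√22 + 29528 = 29528 + 2*I*√22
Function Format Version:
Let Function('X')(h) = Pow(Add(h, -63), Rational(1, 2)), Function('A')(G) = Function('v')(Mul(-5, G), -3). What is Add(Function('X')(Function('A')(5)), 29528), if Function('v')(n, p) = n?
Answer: Add(29528, Mul(2, I, Pow(22, Rational(1, 2)))) ≈ Add(29528., Mul(9.3808, I))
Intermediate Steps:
Function('A')(G) = Mul(-5, G)
Function('X')(h) = Pow(Add(-63, h), Rational(1, 2))
Add(Function('X')(Function('A')(5)), 29528) = Add(Pow(Add(-63, Mul(-5, 5)), Rational(1, 2)), 29528) = Add(Pow(Add(-63, -25), Rational(1, 2)), 29528) = Add(Pow(-88, Rational(1, 2)), 29528) = Add(Mul(2, I, Pow(22, Rational(1, 2))), 29528) = Add(29528, Mul(2, I, Pow(22, Rational(1, 2))))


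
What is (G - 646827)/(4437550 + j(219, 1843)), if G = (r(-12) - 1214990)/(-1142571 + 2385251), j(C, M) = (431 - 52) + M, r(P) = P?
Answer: -401900095681/2758607934480 ≈ -0.14569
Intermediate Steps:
j(C, M) = 379 + M
G = -607501/621340 (G = (-12 - 1214990)/(-1142571 + 2385251) = -1215002/1242680 = -1215002*1/1242680 = -607501/621340 ≈ -0.97773)
(G - 646827)/(4437550 + j(219, 1843)) = (-607501/621340 - 646827)/(4437550 + (379 + 1843)) = -401900095681/(621340*(4437550 + 2222)) = -401900095681/621340/4439772 = -401900095681/621340*1/4439772 = -401900095681/2758607934480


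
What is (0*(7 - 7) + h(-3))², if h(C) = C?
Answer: 9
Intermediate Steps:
(0*(7 - 7) + h(-3))² = (0*(7 - 7) - 3)² = (0*0 - 3)² = (0 - 3)² = (-3)² = 9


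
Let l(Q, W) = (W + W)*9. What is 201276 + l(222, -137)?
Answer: 198810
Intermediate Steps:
l(Q, W) = 18*W (l(Q, W) = (2*W)*9 = 18*W)
201276 + l(222, -137) = 201276 + 18*(-137) = 201276 - 2466 = 198810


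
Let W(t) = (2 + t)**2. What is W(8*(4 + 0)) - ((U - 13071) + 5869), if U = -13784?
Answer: 22142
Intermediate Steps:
W(8*(4 + 0)) - ((U - 13071) + 5869) = (2 + 8*(4 + 0))**2 - ((-13784 - 13071) + 5869) = (2 + 8*4)**2 - (-26855 + 5869) = (2 + 32)**2 - 1*(-20986) = 34**2 + 20986 = 1156 + 20986 = 22142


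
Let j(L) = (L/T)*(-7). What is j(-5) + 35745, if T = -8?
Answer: 285925/8 ≈ 35741.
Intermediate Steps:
j(L) = 7*L/8 (j(L) = (L/(-8))*(-7) = (L*(-⅛))*(-7) = -L/8*(-7) = 7*L/8)
j(-5) + 35745 = (7/8)*(-5) + 35745 = -35/8 + 35745 = 285925/8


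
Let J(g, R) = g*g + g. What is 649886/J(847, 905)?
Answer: 6131/6776 ≈ 0.90481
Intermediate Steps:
J(g, R) = g + g² (J(g, R) = g² + g = g + g²)
649886/J(847, 905) = 649886/((847*(1 + 847))) = 649886/((847*848)) = 649886/718256 = 649886*(1/718256) = 6131/6776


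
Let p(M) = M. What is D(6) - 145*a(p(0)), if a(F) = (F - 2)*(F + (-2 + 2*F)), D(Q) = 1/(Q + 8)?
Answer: -8119/14 ≈ -579.93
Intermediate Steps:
D(Q) = 1/(8 + Q)
a(F) = (-2 + F)*(-2 + 3*F)
D(6) - 145*a(p(0)) = 1/(8 + 6) - 145*(4 - 8*0 + 3*0**2) = 1/14 - 145*(4 + 0 + 3*0) = 1/14 - 145*(4 + 0 + 0) = 1/14 - 145*4 = 1/14 - 580 = -8119/14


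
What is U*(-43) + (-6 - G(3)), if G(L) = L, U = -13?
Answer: 550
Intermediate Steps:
U*(-43) + (-6 - G(3)) = -13*(-43) + (-6 - 1*3) = 559 + (-6 - 3) = 559 - 9 = 550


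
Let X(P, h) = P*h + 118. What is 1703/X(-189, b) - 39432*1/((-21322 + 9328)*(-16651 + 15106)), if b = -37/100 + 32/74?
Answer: 19458081392248/1213580596155 ≈ 16.034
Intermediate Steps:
b = 231/3700 (b = -37*1/100 + 32*(1/74) = -37/100 + 16/37 = 231/3700 ≈ 0.062432)
X(P, h) = 118 + P*h
1703/X(-189, b) - 39432*1/((-21322 + 9328)*(-16651 + 15106)) = 1703/(118 - 189*231/3700) - 39432*1/((-21322 + 9328)*(-16651 + 15106)) = 1703/(118 - 43659/3700) - 39432/((-11994*(-1545))) = 1703/(392941/3700) - 39432/18530730 = 1703*(3700/392941) - 39432*1/18530730 = 6301100/392941 - 6572/3088455 = 19458081392248/1213580596155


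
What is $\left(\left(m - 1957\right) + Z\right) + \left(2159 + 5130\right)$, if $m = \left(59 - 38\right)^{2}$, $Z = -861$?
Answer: $4912$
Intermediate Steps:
$m = 441$ ($m = 21^{2} = 441$)
$\left(\left(m - 1957\right) + Z\right) + \left(2159 + 5130\right) = \left(\left(441 - 1957\right) - 861\right) + \left(2159 + 5130\right) = \left(-1516 - 861\right) + 7289 = -2377 + 7289 = 4912$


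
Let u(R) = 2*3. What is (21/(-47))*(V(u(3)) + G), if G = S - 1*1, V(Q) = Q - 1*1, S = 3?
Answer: -147/47 ≈ -3.1277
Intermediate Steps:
u(R) = 6
V(Q) = -1 + Q (V(Q) = Q - 1 = -1 + Q)
G = 2 (G = 3 - 1*1 = 3 - 1 = 2)
(21/(-47))*(V(u(3)) + G) = (21/(-47))*((-1 + 6) + 2) = (21*(-1/47))*(5 + 2) = -21/47*7 = -147/47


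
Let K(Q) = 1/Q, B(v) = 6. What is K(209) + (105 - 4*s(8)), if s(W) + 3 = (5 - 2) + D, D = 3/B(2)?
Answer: 21528/209 ≈ 103.00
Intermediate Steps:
D = 1/2 (D = 3/6 = 3*(1/6) = 1/2 ≈ 0.50000)
s(W) = 1/2 (s(W) = -3 + ((5 - 2) + 1/2) = -3 + (3 + 1/2) = -3 + 7/2 = 1/2)
K(209) + (105 - 4*s(8)) = 1/209 + (105 - 4*1/2) = 1/209 + (105 - 2) = 1/209 + 103 = 21528/209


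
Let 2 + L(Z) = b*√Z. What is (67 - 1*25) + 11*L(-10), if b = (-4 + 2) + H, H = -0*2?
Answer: 20 - 22*I*√10 ≈ 20.0 - 69.57*I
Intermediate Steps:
H = 0 (H = -1*0 = 0)
b = -2 (b = (-4 + 2) + 0 = -2 + 0 = -2)
L(Z) = -2 - 2*√Z
(67 - 1*25) + 11*L(-10) = (67 - 1*25) + 11*(-2 - 2*I*√10) = (67 - 25) + 11*(-2 - 2*I*√10) = 42 + 11*(-2 - 2*I*√10) = 42 + (-22 - 22*I*√10) = 20 - 22*I*√10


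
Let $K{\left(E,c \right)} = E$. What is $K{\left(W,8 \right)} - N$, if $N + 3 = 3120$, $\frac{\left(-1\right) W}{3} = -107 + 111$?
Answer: $-3129$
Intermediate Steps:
$W = -12$ ($W = - 3 \left(-107 + 111\right) = \left(-3\right) 4 = -12$)
$N = 3117$ ($N = -3 + 3120 = 3117$)
$K{\left(W,8 \right)} - N = -12 - 3117 = -3129$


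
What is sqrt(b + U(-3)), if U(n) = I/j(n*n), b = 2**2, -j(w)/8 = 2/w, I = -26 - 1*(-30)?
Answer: sqrt(7)/2 ≈ 1.3229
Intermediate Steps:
I = 4 (I = -26 + 30 = 4)
j(w) = -16/w
b = 4
U(n) = -n**2/4 (U(n) = 4/((-16/n**2)) = 4*(-n**2/16) = -n**2/4)
sqrt(b + U(-3)) = sqrt(4 - 1/4*(-3)**2) = sqrt(4 - 1/4*9) = sqrt(4 - 9/4) = sqrt(7/4) = sqrt(7)/2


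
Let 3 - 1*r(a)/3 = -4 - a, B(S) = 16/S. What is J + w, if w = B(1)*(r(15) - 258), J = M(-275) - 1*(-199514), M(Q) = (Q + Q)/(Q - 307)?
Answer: 57164897/291 ≈ 1.9644e+5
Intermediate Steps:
r(a) = 21 + 3*a (r(a) = 9 - 3*(-4 - a) = 9 + (12 + 3*a) = 21 + 3*a)
M(Q) = 2*Q/(-307 + Q) (M(Q) = (2*Q)/(-307 + Q) = 2*Q/(-307 + Q))
J = 58058849/291 (J = 2*(-275)/(-307 - 275) - 1*(-199514) = 2*(-275)/(-582) + 199514 = 2*(-275)*(-1/582) + 199514 = 275/291 + 199514 = 58058849/291 ≈ 1.9952e+5)
w = -3072 (w = (16/1)*((21 + 3*15) - 258) = (16*1)*((21 + 45) - 258) = 16*(66 - 258) = 16*(-192) = -3072)
J + w = 58058849/291 - 3072 = 57164897/291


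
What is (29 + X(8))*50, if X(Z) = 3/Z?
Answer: 5875/4 ≈ 1468.8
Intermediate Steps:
(29 + X(8))*50 = (29 + 3/8)*50 = (235/8)*50 = 5875/4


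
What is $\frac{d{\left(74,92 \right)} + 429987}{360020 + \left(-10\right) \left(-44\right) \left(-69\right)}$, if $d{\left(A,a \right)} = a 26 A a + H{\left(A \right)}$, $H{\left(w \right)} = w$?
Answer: $\frac{16714797}{329660} \approx 50.703$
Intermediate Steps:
$d{\left(A,a \right)} = A + 26 A a^{2}$ ($d{\left(A,a \right)} = a 26 A a + A = 26 a A a + A = 26 A a a + A = 26 A a^{2} + A = A + 26 A a^{2}$)
$\frac{d{\left(74,92 \right)} + 429987}{360020 + \left(-10\right) \left(-44\right) \left(-69\right)} = \frac{74 \left(1 + 26 \cdot 92^{2}\right) + 429987}{360020 + \left(-10\right) \left(-44\right) \left(-69\right)} = \frac{74 \left(1 + 26 \cdot 8464\right) + 429987}{360020 + 440 \left(-69\right)} = \frac{74 \left(1 + 220064\right) + 429987}{360020 - 30360} = \frac{74 \cdot 220065 + 429987}{329660} = \left(16284810 + 429987\right) \frac{1}{329660} = 16714797 \cdot \frac{1}{329660} = \frac{16714797}{329660}$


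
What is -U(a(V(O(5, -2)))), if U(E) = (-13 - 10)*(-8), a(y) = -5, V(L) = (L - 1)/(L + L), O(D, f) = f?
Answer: -184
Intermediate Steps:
V(L) = (-1 + L)/(2*L) (V(L) = (-1 + L)/((2*L)) = (-1 + L)*(1/(2*L)) = (-1 + L)/(2*L))
U(E) = 184 (U(E) = -23*(-8) = 184)
-U(a(V(O(5, -2)))) = -1*184 = -184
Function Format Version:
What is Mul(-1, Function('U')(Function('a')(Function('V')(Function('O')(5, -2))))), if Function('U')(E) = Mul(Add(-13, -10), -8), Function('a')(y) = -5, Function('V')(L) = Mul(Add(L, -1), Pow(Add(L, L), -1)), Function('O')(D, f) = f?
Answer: -184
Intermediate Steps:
Function('V')(L) = Mul(Rational(1, 2), Pow(L, -1), Add(-1, L)) (Function('V')(L) = Mul(Add(-1, L), Pow(Mul(2, L), -1)) = Mul(Add(-1, L), Mul(Rational(1, 2), Pow(L, -1))) = Mul(Rational(1, 2), Pow(L, -1), Add(-1, L)))
Function('U')(E) = 184 (Function('U')(E) = Mul(-23, -8) = 184)
Mul(-1, Function('U')(Function('a')(Function('V')(Function('O')(5, -2))))) = Mul(-1, 184) = -184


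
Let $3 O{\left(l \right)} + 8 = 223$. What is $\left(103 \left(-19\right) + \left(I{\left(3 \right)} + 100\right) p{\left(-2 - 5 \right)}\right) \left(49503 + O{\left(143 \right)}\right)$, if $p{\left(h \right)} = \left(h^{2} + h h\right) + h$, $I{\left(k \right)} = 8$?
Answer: $\frac{1170606604}{3} \approx 3.902 \cdot 10^{8}$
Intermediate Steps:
$O{\left(l \right)} = \frac{215}{3}$ ($O{\left(l \right)} = - \frac{8}{3} + \frac{1}{3} \cdot 223 = - \frac{8}{3} + \frac{223}{3} = \frac{215}{3}$)
$p{\left(h \right)} = h + 2 h^{2}$ ($p{\left(h \right)} = \left(h^{2} + h^{2}\right) + h = 2 h^{2} + h = h + 2 h^{2}$)
$\left(103 \left(-19\right) + \left(I{\left(3 \right)} + 100\right) p{\left(-2 - 5 \right)}\right) \left(49503 + O{\left(143 \right)}\right) = \left(103 \left(-19\right) + \left(8 + 100\right) \left(-2 - 5\right) \left(1 + 2 \left(-2 - 5\right)\right)\right) \left(49503 + \frac{215}{3}\right) = \left(-1957 + 108 \left(-2 - 5\right) \left(1 + 2 \left(-2 - 5\right)\right)\right) \frac{148724}{3} = \left(-1957 + 108 \left(- 7 \left(1 + 2 \left(-7\right)\right)\right)\right) \frac{148724}{3} = \left(-1957 + 108 \left(- 7 \left(1 - 14\right)\right)\right) \frac{148724}{3} = \left(-1957 + 108 \left(\left(-7\right) \left(-13\right)\right)\right) \frac{148724}{3} = \left(-1957 + 108 \cdot 91\right) \frac{148724}{3} = \left(-1957 + 9828\right) \frac{148724}{3} = 7871 \cdot \frac{148724}{3} = \frac{1170606604}{3}$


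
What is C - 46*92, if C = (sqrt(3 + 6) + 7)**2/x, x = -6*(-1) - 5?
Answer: -4132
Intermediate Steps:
x = 1 (x = 6 - 5 = 1)
C = 100 (C = (sqrt(3 + 6) + 7)**2/1 = (sqrt(9) + 7)**2*1 = (3 + 7)**2*1 = 10**2*1 = 100*1 = 100)
C - 46*92 = 100 - 46*92 = 100 - 4232 = -4132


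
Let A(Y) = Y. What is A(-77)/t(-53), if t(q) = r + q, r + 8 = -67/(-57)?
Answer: 399/310 ≈ 1.2871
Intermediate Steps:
r = -389/57 (r = -8 - 67/(-57) = -8 - 67*(-1)/57 = -8 - 1*(-67/57) = -8 + 67/57 = -389/57 ≈ -6.8246)
t(q) = -389/57 + q
A(-77)/t(-53) = -77/(-389/57 - 53) = -77/(-3410/57) = -77*(-57/3410) = 399/310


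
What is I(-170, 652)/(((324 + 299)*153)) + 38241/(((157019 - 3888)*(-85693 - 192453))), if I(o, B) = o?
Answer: -426142168547/238817690131482 ≈ -0.0017844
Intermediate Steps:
I(-170, 652)/(((324 + 299)*153)) + 38241/(((157019 - 3888)*(-85693 - 192453))) = -170*1/(153*(324 + 299)) + 38241/(((157019 - 3888)*(-85693 - 192453))) = -170/(623*153) + 38241/((153131*(-278146))) = -170/95319 + 38241/(-42592775126) = -170*1/95319 + 38241*(-1/42592775126) = -10/5607 - 38241/42592775126 = -426142168547/238817690131482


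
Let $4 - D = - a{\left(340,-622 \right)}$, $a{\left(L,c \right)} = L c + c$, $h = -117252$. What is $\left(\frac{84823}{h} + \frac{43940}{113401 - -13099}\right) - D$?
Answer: $\frac{157295606549369}{741618900} \approx 2.121 \cdot 10^{5}$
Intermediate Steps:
$a{\left(L,c \right)} = c + L c$
$D = -212098$ ($D = 4 - - \left(-622\right) \left(1 + 340\right) = 4 - - \left(-622\right) 341 = 4 - \left(-1\right) \left(-212102\right) = 4 - 212102 = -212098$)
$\left(\frac{84823}{h} + \frac{43940}{113401 - -13099}\right) - D = \left(\frac{84823}{-117252} + \frac{43940}{113401 - -13099}\right) - -212098 = \left(84823 \left(- \frac{1}{117252}\right) + \frac{43940}{113401 + 13099}\right) + 212098 = \left(- \frac{84823}{117252} + \frac{43940}{126500}\right) + 212098 = \left(- \frac{84823}{117252} + 43940 \cdot \frac{1}{126500}\right) + 212098 = \left(- \frac{84823}{117252} + \frac{2197}{6325}\right) + 212098 = - \frac{278902831}{741618900} + 212098 = \frac{157295606549369}{741618900}$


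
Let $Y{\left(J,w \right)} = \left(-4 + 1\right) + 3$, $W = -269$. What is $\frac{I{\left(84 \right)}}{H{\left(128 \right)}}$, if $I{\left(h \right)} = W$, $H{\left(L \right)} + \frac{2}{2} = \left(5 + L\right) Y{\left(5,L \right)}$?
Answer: $269$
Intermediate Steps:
$Y{\left(J,w \right)} = 0$ ($Y{\left(J,w \right)} = -3 + 3 = 0$)
$H{\left(L \right)} = -1$ ($H{\left(L \right)} = -1 + \left(5 + L\right) 0 = -1 + 0 = -1$)
$I{\left(h \right)} = -269$
$\frac{I{\left(84 \right)}}{H{\left(128 \right)}} = - \frac{269}{-1} = \left(-269\right) \left(-1\right) = 269$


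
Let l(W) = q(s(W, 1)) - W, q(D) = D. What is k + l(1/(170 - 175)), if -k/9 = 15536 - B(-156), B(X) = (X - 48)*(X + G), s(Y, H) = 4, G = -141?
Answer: 2027361/5 ≈ 4.0547e+5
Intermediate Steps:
B(X) = (-141 + X)*(-48 + X) (B(X) = (X - 48)*(X - 141) = (-48 + X)*(-141 + X) = (-141 + X)*(-48 + X))
l(W) = 4 - W
k = 405468 (k = -9*(15536 - (6768 + (-156)**2 - 189*(-156))) = -9*(15536 - (6768 + 24336 + 29484)) = -9*(15536 - 1*60588) = -9*(15536 - 60588) = -9*(-45052) = 405468)
k + l(1/(170 - 175)) = 405468 + (4 - 1/(170 - 175)) = 405468 + (4 - 1/(-5)) = 405468 + (4 - 1*(-1/5)) = 405468 + (4 + 1/5) = 405468 + 21/5 = 2027361/5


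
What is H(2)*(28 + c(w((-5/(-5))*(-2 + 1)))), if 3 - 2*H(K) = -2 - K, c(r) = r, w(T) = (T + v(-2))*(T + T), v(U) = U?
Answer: 119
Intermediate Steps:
w(T) = 2*T*(-2 + T) (w(T) = (T - 2)*(T + T) = (-2 + T)*(2*T) = 2*T*(-2 + T))
H(K) = 5/2 + K/2 (H(K) = 3/2 - (-2 - K)/2 = 3/2 + (1 + K/2) = 5/2 + K/2)
H(2)*(28 + c(w((-5/(-5))*(-2 + 1)))) = (5/2 + (½)*2)*(28 + 2*((-5/(-5))*(-2 + 1))*(-2 + (-5/(-5))*(-2 + 1))) = (5/2 + 1)*(28 + 2*(-5*(-⅕)*(-1))*(-2 - 5*(-⅕)*(-1))) = 7*(28 + 2*(1*(-1))*(-2 + 1*(-1)))/2 = 7*(28 + 2*(-1)*(-2 - 1))/2 = 7*(28 + 2*(-1)*(-3))/2 = 7*(28 + 6)/2 = (7/2)*34 = 119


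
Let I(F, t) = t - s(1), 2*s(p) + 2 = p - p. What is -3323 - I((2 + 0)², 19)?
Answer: -3343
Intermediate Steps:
s(p) = -1 (s(p) = -1 + (p - p)/2 = -1 + (½)*0 = -1 + 0 = -1)
I(F, t) = 1 + t (I(F, t) = t - 1*(-1) = t + 1 = 1 + t)
-3323 - I((2 + 0)², 19) = -3323 - (1 + 19) = -3323 - 1*20 = -3323 - 20 = -3343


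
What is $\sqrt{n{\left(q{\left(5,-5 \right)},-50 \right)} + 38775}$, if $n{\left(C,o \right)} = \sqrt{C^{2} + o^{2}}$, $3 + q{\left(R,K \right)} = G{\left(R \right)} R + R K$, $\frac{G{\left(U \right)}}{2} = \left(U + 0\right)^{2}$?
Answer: $\sqrt{38775 + 2 \sqrt{12946}} \approx 197.49$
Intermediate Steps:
$G{\left(U \right)} = 2 U^{2}$ ($G{\left(U \right)} = 2 \left(U + 0\right)^{2} = 2 U^{2}$)
$q{\left(R,K \right)} = -3 + 2 R^{3} + K R$ ($q{\left(R,K \right)} = -3 + \left(2 R^{2} R + R K\right) = -3 + \left(2 R^{3} + K R\right) = -3 + 2 R^{3} + K R$)
$\sqrt{n{\left(q{\left(5,-5 \right)},-50 \right)} + 38775} = \sqrt{\sqrt{\left(-3 + 2 \cdot 5^{3} - 25\right)^{2} + \left(-50\right)^{2}} + 38775} = \sqrt{\sqrt{\left(-3 + 2 \cdot 125 - 25\right)^{2} + 2500} + 38775} = \sqrt{\sqrt{\left(-3 + 250 - 25\right)^{2} + 2500} + 38775} = \sqrt{\sqrt{222^{2} + 2500} + 38775} = \sqrt{\sqrt{49284 + 2500} + 38775} = \sqrt{\sqrt{51784} + 38775} = \sqrt{2 \sqrt{12946} + 38775} = \sqrt{38775 + 2 \sqrt{12946}}$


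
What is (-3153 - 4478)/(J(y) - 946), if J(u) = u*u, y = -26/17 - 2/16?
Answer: 141142976/17446591 ≈ 8.0900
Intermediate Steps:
y = -225/136 (y = -26*1/17 - 2*1/16 = -26/17 - ⅛ = -225/136 ≈ -1.6544)
J(u) = u²
(-3153 - 4478)/(J(y) - 946) = (-3153 - 4478)/((-225/136)² - 946) = -7631/(50625/18496 - 946) = -7631/(-17446591/18496) = -7631*(-18496/17446591) = 141142976/17446591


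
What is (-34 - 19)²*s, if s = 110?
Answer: 308990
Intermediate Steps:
(-34 - 19)²*s = (-34 - 19)²*110 = (-53)²*110 = 2809*110 = 308990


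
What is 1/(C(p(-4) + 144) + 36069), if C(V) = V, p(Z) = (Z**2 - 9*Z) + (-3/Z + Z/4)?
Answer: 4/145059 ≈ 2.7575e-5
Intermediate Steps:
p(Z) = Z**2 - 3/Z - 35*Z/4 (p(Z) = (Z**2 - 9*Z) + (-3/Z + Z*(1/4)) = (Z**2 - 9*Z) + (-3/Z + Z/4) = Z**2 - 3/Z - 35*Z/4)
1/(C(p(-4) + 144) + 36069) = 1/((((-4)**2 - 3/(-4) - 35/4*(-4)) + 144) + 36069) = 1/(((16 - 3*(-1/4) + 35) + 144) + 36069) = 1/(((16 + 3/4 + 35) + 144) + 36069) = 1/((207/4 + 144) + 36069) = 1/(783/4 + 36069) = 1/(145059/4) = 4/145059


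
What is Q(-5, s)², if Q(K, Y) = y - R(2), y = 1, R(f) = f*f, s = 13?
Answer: 9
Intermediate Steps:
R(f) = f²
Q(K, Y) = -3 (Q(K, Y) = 1 - 1*2² = 1 - 1*4 = 1 - 4 = -3)
Q(-5, s)² = (-3)² = 9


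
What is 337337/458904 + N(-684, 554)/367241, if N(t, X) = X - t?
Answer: 124452100369/168528363864 ≈ 0.73846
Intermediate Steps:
337337/458904 + N(-684, 554)/367241 = 337337/458904 + (554 - 1*(-684))/367241 = 337337*(1/458904) + (554 + 684)*(1/367241) = 337337/458904 + 1238*(1/367241) = 337337/458904 + 1238/367241 = 124452100369/168528363864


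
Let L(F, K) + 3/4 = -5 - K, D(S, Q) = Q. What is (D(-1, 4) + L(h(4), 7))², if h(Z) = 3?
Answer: 1225/16 ≈ 76.563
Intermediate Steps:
L(F, K) = -23/4 - K (L(F, K) = -¾ + (-5 - K) = -23/4 - K)
(D(-1, 4) + L(h(4), 7))² = (4 + (-23/4 - 1*7))² = (4 + (-23/4 - 7))² = (4 - 51/4)² = (-35/4)² = 1225/16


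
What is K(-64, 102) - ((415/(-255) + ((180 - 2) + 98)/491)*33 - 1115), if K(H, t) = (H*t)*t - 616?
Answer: -5553441432/8347 ≈ -6.6532e+5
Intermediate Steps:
K(H, t) = -616 + H*t² (K(H, t) = H*t² - 616 = -616 + H*t²)
K(-64, 102) - ((415/(-255) + ((180 - 2) + 98)/491)*33 - 1115) = (-616 - 64*102²) - ((415/(-255) + ((180 - 2) + 98)/491)*33 - 1115) = (-616 - 64*10404) - ((415*(-1/255) + (178 + 98)*(1/491))*33 - 1115) = (-616 - 665856) - ((-83/51 + 276*(1/491))*33 - 1115) = -666472 - ((-83/51 + 276/491)*33 - 1115) = -666472 - (-26677/25041*33 - 1115) = -666472 - (-293447/8347 - 1115) = -666472 - 1*(-9600352/8347) = -666472 + 9600352/8347 = -5553441432/8347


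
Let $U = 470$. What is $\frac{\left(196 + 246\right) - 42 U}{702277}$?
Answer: $- \frac{19298}{702277} \approx -0.027479$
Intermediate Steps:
$\frac{\left(196 + 246\right) - 42 U}{702277} = \frac{\left(196 + 246\right) - 19740}{702277} = \left(442 - 19740\right) \frac{1}{702277} = \left(-19298\right) \frac{1}{702277} = - \frac{19298}{702277}$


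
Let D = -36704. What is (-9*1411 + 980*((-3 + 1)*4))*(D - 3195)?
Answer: 819485561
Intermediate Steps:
(-9*1411 + 980*((-3 + 1)*4))*(D - 3195) = (-9*1411 + 980*((-3 + 1)*4))*(-36704 - 3195) = (-12699 + 980*(-2*4))*(-39899) = (-12699 + 980*(-8))*(-39899) = (-12699 - 7840)*(-39899) = -20539*(-39899) = 819485561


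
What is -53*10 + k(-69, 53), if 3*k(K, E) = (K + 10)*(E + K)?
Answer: -646/3 ≈ -215.33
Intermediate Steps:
k(K, E) = (10 + K)*(E + K)/3 (k(K, E) = ((K + 10)*(E + K))/3 = ((10 + K)*(E + K))/3 = (10 + K)*(E + K)/3)
-53*10 + k(-69, 53) = -53*10 + ((⅓)*(-69)² + (10/3)*53 + (10/3)*(-69) + (⅓)*53*(-69)) = -530 + ((⅓)*4761 + 530/3 - 230 - 1219) = -530 + (1587 + 530/3 - 230 - 1219) = -530 + 944/3 = -646/3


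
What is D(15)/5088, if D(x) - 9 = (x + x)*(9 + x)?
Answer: 243/1696 ≈ 0.14328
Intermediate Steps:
D(x) = 9 + 2*x*(9 + x) (D(x) = 9 + (x + x)*(9 + x) = 9 + (2*x)*(9 + x) = 9 + 2*x*(9 + x))
D(15)/5088 = (9 + 2*15**2 + 18*15)/5088 = (9 + 2*225 + 270)*(1/5088) = (9 + 450 + 270)*(1/5088) = 729*(1/5088) = 243/1696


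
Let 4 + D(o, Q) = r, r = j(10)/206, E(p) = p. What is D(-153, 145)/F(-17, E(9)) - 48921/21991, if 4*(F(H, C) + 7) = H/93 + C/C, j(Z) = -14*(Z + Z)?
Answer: -256953930/178940767 ≈ -1.4360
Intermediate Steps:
j(Z) = -28*Z
r = -140/103 (r = -28*10/206 = -280*1/206 = -140/103 ≈ -1.3592)
D(o, Q) = -552/103 (D(o, Q) = -4 - 140/103 = -552/103)
F(H, C) = -27/4 + H/372 (F(H, C) = -7 + (H/93 + C/C)/4 = -7 + (H*(1/93) + 1)/4 = -7 + (H/93 + 1)/4 = -7 + (1 + H/93)/4 = -7 + (1/4 + H/372) = -27/4 + H/372)
D(-153, 145)/F(-17, E(9)) - 48921/21991 = -552/(103*(-27/4 + (1/372)*(-17))) - 48921/21991 = -552/(103*(-27/4 - 17/372)) - 48921*1/21991 = -552/(103*(-632/93)) - 48921/21991 = -552/103*(-93/632) - 48921/21991 = 6417/8137 - 48921/21991 = -256953930/178940767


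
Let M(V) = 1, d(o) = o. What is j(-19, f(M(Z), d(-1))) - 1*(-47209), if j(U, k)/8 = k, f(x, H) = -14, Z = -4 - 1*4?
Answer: 47097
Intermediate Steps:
Z = -8 (Z = -4 - 4 = -8)
j(U, k) = 8*k
j(-19, f(M(Z), d(-1))) - 1*(-47209) = 8*(-14) - 1*(-47209) = -112 + 47209 = 47097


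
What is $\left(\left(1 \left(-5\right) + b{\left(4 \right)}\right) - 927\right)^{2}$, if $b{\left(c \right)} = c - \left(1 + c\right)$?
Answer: $870489$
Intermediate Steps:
$b{\left(c \right)} = -1$
$\left(\left(1 \left(-5\right) + b{\left(4 \right)}\right) - 927\right)^{2} = \left(\left(1 \left(-5\right) - 1\right) - 927\right)^{2} = \left(\left(-5 - 1\right) - 927\right)^{2} = \left(-6 - 927\right)^{2} = \left(-933\right)^{2} = 870489$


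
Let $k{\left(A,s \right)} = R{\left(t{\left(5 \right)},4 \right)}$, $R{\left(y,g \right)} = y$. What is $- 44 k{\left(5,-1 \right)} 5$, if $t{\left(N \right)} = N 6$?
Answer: $-6600$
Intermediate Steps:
$t{\left(N \right)} = 6 N$
$k{\left(A,s \right)} = 30$ ($k{\left(A,s \right)} = 6 \cdot 5 = 30$)
$- 44 k{\left(5,-1 \right)} 5 = \left(-44\right) 30 \cdot 5 = \left(-1320\right) 5 = -6600$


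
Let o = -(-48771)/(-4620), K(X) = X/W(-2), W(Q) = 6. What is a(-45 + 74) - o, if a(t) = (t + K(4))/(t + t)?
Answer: 1482889/133980 ≈ 11.068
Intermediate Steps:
K(X) = X/6
a(t) = (⅔ + t)/(2*t) (a(t) = (t + (⅙)*4)/(t + t) = (t + ⅔)/((2*t)) = (⅔ + t)*(1/(2*t)) = (⅔ + t)/(2*t))
o = -16257/1540 (o = -(-48771)*(-1)/4620 = -1*16257/1540 = -16257/1540 ≈ -10.556)
a(-45 + 74) - o = (2 + 3*(-45 + 74))/(6*(-45 + 74)) - 1*(-16257/1540) = (⅙)*(2 + 3*29)/29 + 16257/1540 = (⅙)*(1/29)*(2 + 87) + 16257/1540 = (⅙)*(1/29)*89 + 16257/1540 = 89/174 + 16257/1540 = 1482889/133980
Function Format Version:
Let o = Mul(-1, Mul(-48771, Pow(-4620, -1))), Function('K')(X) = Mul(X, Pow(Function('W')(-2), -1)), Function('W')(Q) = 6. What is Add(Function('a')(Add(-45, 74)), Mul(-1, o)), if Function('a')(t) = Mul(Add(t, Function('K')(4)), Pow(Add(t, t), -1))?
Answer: Rational(1482889, 133980) ≈ 11.068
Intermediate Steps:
Function('K')(X) = Mul(Rational(1, 6), X) (Function('K')(X) = Mul(X, Pow(6, -1)) = Mul(X, Rational(1, 6)) = Mul(Rational(1, 6), X))
Function('a')(t) = Mul(Rational(1, 2), Pow(t, -1), Add(Rational(2, 3), t)) (Function('a')(t) = Mul(Add(t, Mul(Rational(1, 6), 4)), Pow(Add(t, t), -1)) = Mul(Add(t, Rational(2, 3)), Pow(Mul(2, t), -1)) = Mul(Add(Rational(2, 3), t), Mul(Rational(1, 2), Pow(t, -1))) = Mul(Rational(1, 2), Pow(t, -1), Add(Rational(2, 3), t)))
o = Rational(-16257, 1540) (o = Mul(-1, Mul(-48771, Rational(-1, 4620))) = Mul(-1, Rational(16257, 1540)) = Rational(-16257, 1540) ≈ -10.556)
Add(Function('a')(Add(-45, 74)), Mul(-1, o)) = Add(Mul(Rational(1, 6), Pow(Add(-45, 74), -1), Add(2, Mul(3, Add(-45, 74)))), Mul(-1, Rational(-16257, 1540))) = Add(Mul(Rational(1, 6), Pow(29, -1), Add(2, Mul(3, 29))), Rational(16257, 1540)) = Add(Mul(Rational(1, 6), Rational(1, 29), Add(2, 87)), Rational(16257, 1540)) = Add(Mul(Rational(1, 6), Rational(1, 29), 89), Rational(16257, 1540)) = Add(Rational(89, 174), Rational(16257, 1540)) = Rational(1482889, 133980)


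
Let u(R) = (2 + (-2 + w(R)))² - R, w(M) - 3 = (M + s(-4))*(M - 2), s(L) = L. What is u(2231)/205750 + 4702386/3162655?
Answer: 3117259175128646263/26028650650 ≈ 1.1976e+8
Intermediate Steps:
w(M) = 3 + (-4 + M)*(-2 + M) (w(M) = 3 + (M - 4)*(M - 2) = 3 + (-4 + M)*(-2 + M))
u(R) = (11 + R² - 6*R)² - R (u(R) = (2 + (-2 + (11 + R² - 6*R)))² - R = (2 + (9 + R² - 6*R))² - R = (11 + R² - 6*R)² - R)
u(2231)/205750 + 4702386/3162655 = ((11 + 2231² - 6*2231)² - 1*2231)/205750 + 4702386/3162655 = ((11 + 4977361 - 13386)² - 2231)*(1/205750) + 4702386*(1/3162655) = (4963986² - 2231)*(1/205750) + 4702386/3162655 = (24641157008196 - 2231)*(1/205750) + 4702386/3162655 = 24641157005965*(1/205750) + 4702386/3162655 = 4928231401193/41150 + 4702386/3162655 = 3117259175128646263/26028650650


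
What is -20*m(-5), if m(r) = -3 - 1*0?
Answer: 60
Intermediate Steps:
m(r) = -3 (m(r) = -3 + 0 = -3)
-20*m(-5) = -20*(-3) = 60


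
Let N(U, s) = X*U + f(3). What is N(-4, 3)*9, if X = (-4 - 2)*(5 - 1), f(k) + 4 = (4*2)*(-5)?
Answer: 468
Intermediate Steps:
f(k) = -44 (f(k) = -4 + (4*2)*(-5) = -4 + 8*(-5) = -4 - 40 = -44)
X = -24 (X = -6*4 = -24)
N(U, s) = -44 - 24*U (N(U, s) = -24*U - 44 = -44 - 24*U)
N(-4, 3)*9 = (-44 - 24*(-4))*9 = (-44 + 96)*9 = 52*9 = 468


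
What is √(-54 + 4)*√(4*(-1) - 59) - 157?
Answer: -157 - 15*√14 ≈ -213.12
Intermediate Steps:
√(-54 + 4)*√(4*(-1) - 59) - 157 = √(-50)*√(-4 - 59) - 157 = (5*I*√2)*√(-63) - 157 = (5*I*√2)*(3*I*√7) - 157 = -15*√14 - 157 = -157 - 15*√14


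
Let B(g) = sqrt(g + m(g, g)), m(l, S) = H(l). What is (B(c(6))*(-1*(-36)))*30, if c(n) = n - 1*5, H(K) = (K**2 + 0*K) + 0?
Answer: 1080*sqrt(2) ≈ 1527.4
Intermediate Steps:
H(K) = K**2 (H(K) = (K**2 + 0) + 0 = K**2 + 0 = K**2)
m(l, S) = l**2
c(n) = -5 + n (c(n) = n - 5 = -5 + n)
B(g) = sqrt(g + g**2)
(B(c(6))*(-1*(-36)))*30 = (sqrt((-5 + 6)*(1 + (-5 + 6)))*(-1*(-36)))*30 = (sqrt(1*(1 + 1))*36)*30 = (sqrt(1*2)*36)*30 = (sqrt(2)*36)*30 = (36*sqrt(2))*30 = 1080*sqrt(2)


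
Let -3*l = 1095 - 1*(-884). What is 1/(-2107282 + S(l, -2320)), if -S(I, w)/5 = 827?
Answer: -1/2111417 ≈ -4.7362e-7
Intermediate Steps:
l = -1979/3 (l = -(1095 - 1*(-884))/3 = -(1095 + 884)/3 = -⅓*1979 = -1979/3 ≈ -659.67)
S(I, w) = -4135 (S(I, w) = -5*827 = -4135)
1/(-2107282 + S(l, -2320)) = 1/(-2107282 - 4135) = 1/(-2111417) = -1/2111417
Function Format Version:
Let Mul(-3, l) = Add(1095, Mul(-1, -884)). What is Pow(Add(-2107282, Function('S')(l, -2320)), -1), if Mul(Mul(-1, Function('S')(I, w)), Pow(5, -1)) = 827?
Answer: Rational(-1, 2111417) ≈ -4.7362e-7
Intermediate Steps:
l = Rational(-1979, 3) (l = Mul(Rational(-1, 3), Add(1095, Mul(-1, -884))) = Mul(Rational(-1, 3), Add(1095, 884)) = Mul(Rational(-1, 3), 1979) = Rational(-1979, 3) ≈ -659.67)
Function('S')(I, w) = -4135 (Function('S')(I, w) = Mul(-5, 827) = -4135)
Pow(Add(-2107282, Function('S')(l, -2320)), -1) = Pow(Add(-2107282, -4135), -1) = Pow(-2111417, -1) = Rational(-1, 2111417)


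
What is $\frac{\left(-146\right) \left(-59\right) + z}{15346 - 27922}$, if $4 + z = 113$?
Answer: $- \frac{8723}{12576} \approx -0.69362$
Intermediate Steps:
$z = 109$ ($z = -4 + 113 = 109$)
$\frac{\left(-146\right) \left(-59\right) + z}{15346 - 27922} = \frac{\left(-146\right) \left(-59\right) + 109}{15346 - 27922} = \frac{8614 + 109}{15346 - 27922} = \frac{8723}{-12576} = 8723 \left(- \frac{1}{12576}\right) = - \frac{8723}{12576}$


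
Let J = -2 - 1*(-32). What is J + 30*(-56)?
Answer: -1650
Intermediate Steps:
J = 30 (J = -2 + 32 = 30)
J + 30*(-56) = 30 + 30*(-56) = 30 - 1680 = -1650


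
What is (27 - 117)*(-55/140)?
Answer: 495/14 ≈ 35.357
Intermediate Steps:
(27 - 117)*(-55/140) = -(-4950)/140 = -90*(-11/28) = 495/14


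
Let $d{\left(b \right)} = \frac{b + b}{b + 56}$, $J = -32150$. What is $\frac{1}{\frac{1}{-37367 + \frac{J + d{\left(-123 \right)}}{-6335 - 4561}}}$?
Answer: $- \frac{6819237985}{182508} \approx -37364.0$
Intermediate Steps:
$d{\left(b \right)} = \frac{2 b}{56 + b}$
$\frac{1}{\frac{1}{-37367 + \frac{J + d{\left(-123 \right)}}{-6335 - 4561}}} = \frac{1}{\frac{1}{-37367 + \frac{-32150 + 2 \left(-123\right) \frac{1}{56 - 123}}{-6335 - 4561}}} = \frac{1}{\frac{1}{-37367 + \frac{-32150 + 2 \left(-123\right) \frac{1}{-67}}{-10896}}} = \frac{1}{\frac{1}{-37367 + \left(-32150 + 2 \left(-123\right) \left(- \frac{1}{67}\right)\right) \left(- \frac{1}{10896}\right)}} = \frac{1}{\frac{1}{-37367 + \left(-32150 + \frac{246}{67}\right) \left(- \frac{1}{10896}\right)}} = \frac{1}{\frac{1}{-37367 - - \frac{538451}{182508}}} = \frac{1}{\frac{1}{-37367 + \frac{538451}{182508}}} = \frac{1}{\frac{1}{- \frac{6819237985}{182508}}} = \frac{1}{- \frac{182508}{6819237985}} = - \frac{6819237985}{182508}$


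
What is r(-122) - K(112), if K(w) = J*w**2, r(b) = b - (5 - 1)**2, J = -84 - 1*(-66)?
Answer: 225654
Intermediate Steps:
J = -18 (J = -84 + 66 = -18)
r(b) = -16 + b (r(b) = b - 1*4**2 = b - 1*16 = b - 16 = -16 + b)
K(w) = -18*w**2
r(-122) - K(112) = (-16 - 122) - (-18)*112**2 = -138 - (-18)*12544 = -138 - 1*(-225792) = -138 + 225792 = 225654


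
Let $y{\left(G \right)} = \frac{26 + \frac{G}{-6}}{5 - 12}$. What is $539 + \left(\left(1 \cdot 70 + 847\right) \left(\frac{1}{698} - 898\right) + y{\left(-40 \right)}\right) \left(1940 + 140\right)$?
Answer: $- \frac{1793318053667}{1047} \approx -1.7128 \cdot 10^{9}$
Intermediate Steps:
$y{\left(G \right)} = - \frac{26}{7} + \frac{G}{42}$ ($y{\left(G \right)} = \frac{26 + G \left(- \frac{1}{6}\right)}{-7} = \left(26 - \frac{G}{6}\right) \left(- \frac{1}{7}\right) = - \frac{26}{7} + \frac{G}{42}$)
$539 + \left(\left(1 \cdot 70 + 847\right) \left(\frac{1}{698} - 898\right) + y{\left(-40 \right)}\right) \left(1940 + 140\right) = 539 + \left(\left(1 \cdot 70 + 847\right) \left(\frac{1}{698} - 898\right) + \left(- \frac{26}{7} + \frac{1}{42} \left(-40\right)\right)\right) \left(1940 + 140\right) = 539 + \left(\left(70 + 847\right) \left(\frac{1}{698} - 898\right) - \frac{14}{3}\right) 2080 = 539 + \left(917 \left(- \frac{626803}{698}\right) - \frac{14}{3}\right) 2080 = 539 + \left(- \frac{574778351}{698} - \frac{14}{3}\right) 2080 = 539 - \frac{1793318618000}{1047} = - \frac{1793318053667}{1047}$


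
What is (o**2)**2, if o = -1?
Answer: 1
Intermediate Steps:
(o**2)**2 = ((-1)**2)**2 = 1**2 = 1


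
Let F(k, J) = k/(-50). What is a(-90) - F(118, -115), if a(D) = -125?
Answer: -3066/25 ≈ -122.64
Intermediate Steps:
F(k, J) = -k/50 (F(k, J) = k*(-1/50) = -k/50)
a(-90) - F(118, -115) = -125 - (-1)*118/50 = -125 - 1*(-59/25) = -125 + 59/25 = -3066/25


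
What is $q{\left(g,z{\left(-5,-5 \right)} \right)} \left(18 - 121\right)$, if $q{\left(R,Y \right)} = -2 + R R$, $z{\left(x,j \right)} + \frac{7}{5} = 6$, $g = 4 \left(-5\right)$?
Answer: $-40994$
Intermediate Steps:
$g = -20$
$z{\left(x,j \right)} = \frac{23}{5}$ ($z{\left(x,j \right)} = - \frac{7}{5} + 6 = \frac{23}{5}$)
$q{\left(R,Y \right)} = -2 + R^{2}$
$q{\left(g,z{\left(-5,-5 \right)} \right)} \left(18 - 121\right) = \left(-2 + \left(-20\right)^{2}\right) \left(18 - 121\right) = \left(-2 + 400\right) \left(-103\right) = 398 \left(-103\right) = -40994$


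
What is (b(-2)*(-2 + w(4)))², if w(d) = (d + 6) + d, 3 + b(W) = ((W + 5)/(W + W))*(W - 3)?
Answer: 81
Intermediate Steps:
b(W) = -3 + (-3 + W)*(5 + W)/(2*W) (b(W) = -3 + ((W + 5)/(W + W))*(W - 3) = -3 + ((5 + W)/((2*W)))*(-3 + W) = -3 + ((5 + W)*(1/(2*W)))*(-3 + W) = -3 + ((5 + W)/(2*W))*(-3 + W) = -3 + (-3 + W)*(5 + W)/(2*W))
w(d) = 6 + 2*d (w(d) = (6 + d) + d = 6 + 2*d)
(b(-2)*(-2 + w(4)))² = (((½)*(-15 - 2*(-4 - 2))/(-2))*(-2 + (6 + 2*4)))² = (((½)*(-½)*(-15 - 2*(-6)))*(-2 + (6 + 8)))² = (((½)*(-½)*(-15 + 12))*(-2 + 14))² = (((½)*(-½)*(-3))*12)² = ((¾)*12)² = 9² = 81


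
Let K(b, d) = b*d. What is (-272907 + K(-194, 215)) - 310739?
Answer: -625356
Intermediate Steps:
(-272907 + K(-194, 215)) - 310739 = (-272907 - 194*215) - 310739 = (-272907 - 41710) - 310739 = -314617 - 310739 = -625356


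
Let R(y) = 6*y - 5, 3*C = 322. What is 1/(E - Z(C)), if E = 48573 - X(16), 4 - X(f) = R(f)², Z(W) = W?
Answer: 3/170228 ≈ 1.7623e-5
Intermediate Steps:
C = 322/3 (C = (⅓)*322 = 322/3 ≈ 107.33)
R(y) = -5 + 6*y
X(f) = 4 - (-5 + 6*f)²
E = 56850 (E = 48573 - (4 - (-5 + 6*16)²) = 48573 - (4 - (-5 + 96)²) = 48573 - (4 - 1*91²) = 48573 - (4 - 1*8281) = 48573 - (4 - 8281) = 48573 - 1*(-8277) = 48573 + 8277 = 56850)
1/(E - Z(C)) = 1/(56850 - 1*322/3) = 1/(56850 - 322/3) = 1/(170228/3) = 3/170228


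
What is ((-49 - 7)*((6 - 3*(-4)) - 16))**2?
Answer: 12544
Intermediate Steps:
((-49 - 7)*((6 - 3*(-4)) - 16))**2 = (-56*((6 + 12) - 16))**2 = (-56*(18 - 16))**2 = (-56*2)**2 = (-112)**2 = 12544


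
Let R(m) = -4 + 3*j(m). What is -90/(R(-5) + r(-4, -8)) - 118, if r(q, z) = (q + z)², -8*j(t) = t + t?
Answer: -13642/115 ≈ -118.63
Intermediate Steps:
j(t) = -t/4 (j(t) = -(t + t)/8 = -t/4)
R(m) = -4 - 3*m/4 (R(m) = -4 + 3*(-m/4) = -4 - 3*m/4)
-90/(R(-5) + r(-4, -8)) - 118 = -90/((-4 - ¾*(-5)) + (-4 - 8)²) - 118 = -90/((-4 + 15/4) + (-12)²) - 118 = -90/(-¼ + 144) - 118 = -90/575/4 - 118 = -90*4/575 - 118 = -72/115 - 118 = -13642/115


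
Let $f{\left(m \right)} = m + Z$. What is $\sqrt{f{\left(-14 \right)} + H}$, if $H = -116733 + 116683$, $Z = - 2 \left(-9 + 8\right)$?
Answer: $i \sqrt{62} \approx 7.874 i$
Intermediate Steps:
$Z = 2$ ($Z = \left(-2\right) \left(-1\right) = 2$)
$H = -50$
$f{\left(m \right)} = 2 + m$ ($f{\left(m \right)} = m + 2 = 2 + m$)
$\sqrt{f{\left(-14 \right)} + H} = \sqrt{\left(2 - 14\right) - 50} = \sqrt{-12 - 50} = \sqrt{-62} = i \sqrt{62}$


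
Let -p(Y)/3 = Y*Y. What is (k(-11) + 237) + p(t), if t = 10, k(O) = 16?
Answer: -47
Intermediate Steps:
p(Y) = -3*Y² (p(Y) = -3*Y*Y = -3*Y²)
(k(-11) + 237) + p(t) = (16 + 237) - 3*10² = 253 - 3*100 = 253 - 300 = -47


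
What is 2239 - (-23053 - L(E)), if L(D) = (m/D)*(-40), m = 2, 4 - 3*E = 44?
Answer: 25298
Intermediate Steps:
E = -40/3 (E = 4/3 - ⅓*44 = 4/3 - 44/3 = -40/3 ≈ -13.333)
L(D) = -80/D (L(D) = (2/D)*(-40) = -80/D)
2239 - (-23053 - L(E)) = 2239 - (-23053 - (-80)/(-40/3)) = 2239 - (-23053 - (-80)*(-3)/40) = 2239 - (-23053 - 1*6) = 2239 - (-23053 - 6) = 2239 - 1*(-23059) = 2239 + 23059 = 25298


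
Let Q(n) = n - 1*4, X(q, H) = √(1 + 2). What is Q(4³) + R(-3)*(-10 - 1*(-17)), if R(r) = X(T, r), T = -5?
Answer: 60 + 7*√3 ≈ 72.124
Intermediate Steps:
X(q, H) = √3
Q(n) = -4 + n (Q(n) = n - 4 = -4 + n)
R(r) = √3
Q(4³) + R(-3)*(-10 - 1*(-17)) = (-4 + 4³) + √3*(-10 - 1*(-17)) = (-4 + 64) + √3*(-10 + 17) = 60 + √3*7 = 60 + 7*√3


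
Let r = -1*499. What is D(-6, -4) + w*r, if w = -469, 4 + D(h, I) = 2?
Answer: 234029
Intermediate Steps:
D(h, I) = -2 (D(h, I) = -4 + 2 = -2)
r = -499
D(-6, -4) + w*r = -2 - 469*(-499) = -2 + 234031 = 234029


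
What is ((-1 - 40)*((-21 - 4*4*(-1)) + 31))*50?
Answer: -53300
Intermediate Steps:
((-1 - 40)*((-21 - 4*4*(-1)) + 31))*50 = -41*((-21 - 16*(-1)) + 31)*50 = -41*((-21 + 16) + 31)*50 = -41*(-5 + 31)*50 = -41*26*50 = -1066*50 = -53300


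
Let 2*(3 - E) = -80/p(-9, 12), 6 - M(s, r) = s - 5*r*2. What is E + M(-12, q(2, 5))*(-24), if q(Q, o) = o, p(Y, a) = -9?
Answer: -14701/9 ≈ -1633.4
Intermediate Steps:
M(s, r) = 6 - s + 10*r (M(s, r) = 6 - (s - 5*r*2) = 6 - (s - 10*r) = 6 + (-s + 10*r) = 6 - s + 10*r)
E = -13/9 (E = 3 - (-40)/(-9) = 3 - (-40)*(-1)/9 = 3 - 1/2*80/9 = 3 - 40/9 = -13/9 ≈ -1.4444)
E + M(-12, q(2, 5))*(-24) = -13/9 + (6 - 1*(-12) + 10*5)*(-24) = -13/9 + (6 + 12 + 50)*(-24) = -13/9 + 68*(-24) = -13/9 - 1632 = -14701/9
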